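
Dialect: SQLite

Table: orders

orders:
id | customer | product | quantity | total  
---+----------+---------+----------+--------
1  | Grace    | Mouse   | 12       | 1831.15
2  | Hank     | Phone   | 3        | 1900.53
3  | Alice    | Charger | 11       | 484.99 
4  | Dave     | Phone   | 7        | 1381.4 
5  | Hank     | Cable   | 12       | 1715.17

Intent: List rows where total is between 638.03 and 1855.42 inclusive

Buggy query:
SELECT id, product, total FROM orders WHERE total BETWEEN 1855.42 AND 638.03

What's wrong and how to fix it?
Bug: The bounds are reversed; BETWEEN a AND b requires a <= b to match anything

Fix: Swap the bounds so the smaller value comes first

Corrected query:
SELECT id, product, total FROM orders WHERE total BETWEEN 638.03 AND 1855.42

Result:
id | product | total  
---+---------+--------
1  | Mouse   | 1831.15
4  | Phone   | 1381.4 
5  | Cable   | 1715.17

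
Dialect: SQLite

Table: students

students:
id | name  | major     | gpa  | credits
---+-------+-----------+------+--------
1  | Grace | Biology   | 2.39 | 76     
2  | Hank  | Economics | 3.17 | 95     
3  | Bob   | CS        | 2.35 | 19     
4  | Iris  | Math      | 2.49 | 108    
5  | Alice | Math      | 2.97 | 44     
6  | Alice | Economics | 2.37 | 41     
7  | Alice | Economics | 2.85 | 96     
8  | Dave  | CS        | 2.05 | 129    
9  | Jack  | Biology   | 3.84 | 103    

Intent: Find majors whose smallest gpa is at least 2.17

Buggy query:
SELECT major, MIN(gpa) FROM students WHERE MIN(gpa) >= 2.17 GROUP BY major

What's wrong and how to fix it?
Bug: Aggregates like MIN are computed per group after WHERE runs

Fix: Use HAVING for the per-group MIN condition

Corrected query:
SELECT major, MIN(gpa) FROM students GROUP BY major HAVING MIN(gpa) >= 2.17

Result:
major     | MIN(gpa)
----------+---------
Biology   | 2.39    
Economics | 2.37    
Math      | 2.49    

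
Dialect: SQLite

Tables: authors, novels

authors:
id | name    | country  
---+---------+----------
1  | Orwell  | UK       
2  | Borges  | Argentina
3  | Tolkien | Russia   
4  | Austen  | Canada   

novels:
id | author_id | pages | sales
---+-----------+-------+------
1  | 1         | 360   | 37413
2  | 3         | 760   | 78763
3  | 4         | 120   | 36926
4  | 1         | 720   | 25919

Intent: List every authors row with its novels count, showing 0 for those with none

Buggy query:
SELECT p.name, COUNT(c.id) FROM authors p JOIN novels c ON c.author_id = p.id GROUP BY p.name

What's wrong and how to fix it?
Bug: An inner join excludes parents with zero children

Fix: Use LEFT JOIN so parents without children still appear (COUNT(c.id) gives 0)

Corrected query:
SELECT p.name, COUNT(c.id) FROM authors p LEFT JOIN novels c ON c.author_id = p.id GROUP BY p.name

Result:
name    | COUNT(c.id)
--------+------------
Austen  | 1          
Borges  | 0          
Orwell  | 2          
Tolkien | 1          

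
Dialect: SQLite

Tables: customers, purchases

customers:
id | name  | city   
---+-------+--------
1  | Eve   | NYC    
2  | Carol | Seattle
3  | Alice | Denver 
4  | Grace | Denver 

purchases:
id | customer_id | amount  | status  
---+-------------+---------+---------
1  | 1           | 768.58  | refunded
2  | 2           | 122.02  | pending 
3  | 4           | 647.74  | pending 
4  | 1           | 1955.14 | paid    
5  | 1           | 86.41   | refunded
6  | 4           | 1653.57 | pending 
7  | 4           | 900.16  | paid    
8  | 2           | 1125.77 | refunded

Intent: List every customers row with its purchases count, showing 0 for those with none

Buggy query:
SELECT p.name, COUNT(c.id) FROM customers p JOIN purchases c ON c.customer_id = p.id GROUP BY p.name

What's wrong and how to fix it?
Bug: INNER JOIN drops customers rows that have no matching purchases rows

Fix: Use LEFT JOIN so parents without children still appear (COUNT(c.id) gives 0)

Corrected query:
SELECT p.name, COUNT(c.id) FROM customers p LEFT JOIN purchases c ON c.customer_id = p.id GROUP BY p.name

Result:
name  | COUNT(c.id)
------+------------
Alice | 0          
Carol | 2          
Eve   | 3          
Grace | 3          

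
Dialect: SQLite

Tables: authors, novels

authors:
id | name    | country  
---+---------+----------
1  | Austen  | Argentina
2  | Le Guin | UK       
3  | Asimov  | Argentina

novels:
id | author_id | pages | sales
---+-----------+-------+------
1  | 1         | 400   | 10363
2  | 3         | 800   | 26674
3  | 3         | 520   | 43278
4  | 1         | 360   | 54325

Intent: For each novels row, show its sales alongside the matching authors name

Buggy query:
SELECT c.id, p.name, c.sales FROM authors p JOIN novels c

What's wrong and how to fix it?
Bug: Missing join condition: each novels row is matched to all authors rows instead of just its own

Fix: Add ON c.author_id = p.id to the JOIN

Corrected query:
SELECT c.id, p.name, c.sales FROM authors p JOIN novels c ON c.author_id = p.id

Result:
id | name   | sales
---+--------+------
1  | Austen | 10363
2  | Asimov | 26674
3  | Asimov | 43278
4  | Austen | 54325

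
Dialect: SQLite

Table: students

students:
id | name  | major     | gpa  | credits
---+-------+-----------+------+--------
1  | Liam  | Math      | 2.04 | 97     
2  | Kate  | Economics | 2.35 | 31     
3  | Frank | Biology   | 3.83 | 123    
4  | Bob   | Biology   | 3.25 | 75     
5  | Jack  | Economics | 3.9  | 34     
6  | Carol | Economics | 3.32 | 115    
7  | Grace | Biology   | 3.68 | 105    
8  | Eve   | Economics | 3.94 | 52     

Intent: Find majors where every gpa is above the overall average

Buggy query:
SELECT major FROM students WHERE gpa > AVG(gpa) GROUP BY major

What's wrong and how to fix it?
Bug: WHERE evaluates per row before aggregation, so AVG() is unavailable

Fix: Compute the overall average in a scalar subquery and compare each group's MIN against it in HAVING

Corrected query:
SELECT major FROM students GROUP BY major HAVING MIN(gpa) > (SELECT AVG(gpa) FROM students)

Result:
(no rows)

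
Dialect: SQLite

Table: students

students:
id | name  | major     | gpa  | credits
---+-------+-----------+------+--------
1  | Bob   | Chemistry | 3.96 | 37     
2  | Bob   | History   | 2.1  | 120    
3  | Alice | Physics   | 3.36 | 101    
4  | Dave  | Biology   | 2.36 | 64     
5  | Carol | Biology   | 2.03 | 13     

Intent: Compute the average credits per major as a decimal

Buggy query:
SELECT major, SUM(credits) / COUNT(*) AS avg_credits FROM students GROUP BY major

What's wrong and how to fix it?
Bug: Both operands are integers, so '/' performs integer division and truncates

Fix: Multiply by 1.0 (or CAST to REAL) to force floating-point division

Corrected query:
SELECT major, SUM(credits) * 1.0 / COUNT(*) AS avg_credits FROM students GROUP BY major

Result:
major     | avg_credits
----------+------------
Biology   | 38.5       
Chemistry | 37         
History   | 120        
Physics   | 101        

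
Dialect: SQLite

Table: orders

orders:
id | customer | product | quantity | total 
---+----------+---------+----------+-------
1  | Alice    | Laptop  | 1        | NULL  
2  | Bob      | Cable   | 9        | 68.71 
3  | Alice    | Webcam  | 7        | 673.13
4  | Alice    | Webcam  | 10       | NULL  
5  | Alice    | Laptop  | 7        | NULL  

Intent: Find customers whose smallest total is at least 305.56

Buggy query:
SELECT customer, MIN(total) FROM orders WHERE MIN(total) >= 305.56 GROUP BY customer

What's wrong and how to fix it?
Bug: Aggregates like MIN are computed per group after WHERE runs

Fix: Use HAVING for the per-group MIN condition

Corrected query:
SELECT customer, MIN(total) FROM orders GROUP BY customer HAVING MIN(total) >= 305.56

Result:
customer | MIN(total)
---------+-----------
Alice    | 673.13    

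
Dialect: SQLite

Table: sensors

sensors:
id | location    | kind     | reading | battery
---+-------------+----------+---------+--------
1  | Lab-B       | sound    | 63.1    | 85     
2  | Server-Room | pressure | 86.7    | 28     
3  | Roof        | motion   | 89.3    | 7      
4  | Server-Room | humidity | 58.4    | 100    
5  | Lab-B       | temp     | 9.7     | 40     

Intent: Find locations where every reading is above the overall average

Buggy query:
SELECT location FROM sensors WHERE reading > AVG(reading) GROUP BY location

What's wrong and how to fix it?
Bug: WHERE evaluates per row before aggregation, so AVG() is unavailable

Fix: Use a subquery for AVG and a HAVING MIN(...) filter so the condition holds for every row in the group

Corrected query:
SELECT location FROM sensors GROUP BY location HAVING MIN(reading) > (SELECT AVG(reading) FROM sensors)

Result:
location
--------
Roof    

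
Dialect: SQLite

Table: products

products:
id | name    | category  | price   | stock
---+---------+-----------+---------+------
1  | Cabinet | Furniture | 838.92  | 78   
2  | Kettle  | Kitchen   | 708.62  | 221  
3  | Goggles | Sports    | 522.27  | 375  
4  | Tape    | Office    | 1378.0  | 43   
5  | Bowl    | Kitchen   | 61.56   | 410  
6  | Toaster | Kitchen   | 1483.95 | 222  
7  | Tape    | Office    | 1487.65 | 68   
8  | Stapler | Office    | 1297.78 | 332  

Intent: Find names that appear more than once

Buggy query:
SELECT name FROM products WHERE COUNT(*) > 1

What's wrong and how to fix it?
Bug: WHERE can't reference COUNT(*); aggregates are computed after WHERE

Fix: Group first, then use HAVING for the count condition

Corrected query:
SELECT name FROM products GROUP BY name HAVING COUNT(*) > 1

Result:
name
----
Tape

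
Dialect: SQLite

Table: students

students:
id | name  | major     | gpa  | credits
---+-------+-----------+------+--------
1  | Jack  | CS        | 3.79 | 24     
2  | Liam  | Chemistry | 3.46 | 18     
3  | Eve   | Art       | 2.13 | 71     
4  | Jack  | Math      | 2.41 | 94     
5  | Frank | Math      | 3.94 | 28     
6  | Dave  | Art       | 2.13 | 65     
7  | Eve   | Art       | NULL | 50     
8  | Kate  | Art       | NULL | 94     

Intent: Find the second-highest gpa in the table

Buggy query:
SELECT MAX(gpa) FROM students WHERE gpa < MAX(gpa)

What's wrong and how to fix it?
Bug: The inner MAX is an aggregate inside WHERE, which is not allowed

Fix: Compute the overall MAX in a subquery, then take MAX of rows below it

Corrected query:
SELECT MAX(gpa) FROM students WHERE gpa < (SELECT MAX(gpa) FROM students)

Result:
MAX(gpa)
--------
3.79    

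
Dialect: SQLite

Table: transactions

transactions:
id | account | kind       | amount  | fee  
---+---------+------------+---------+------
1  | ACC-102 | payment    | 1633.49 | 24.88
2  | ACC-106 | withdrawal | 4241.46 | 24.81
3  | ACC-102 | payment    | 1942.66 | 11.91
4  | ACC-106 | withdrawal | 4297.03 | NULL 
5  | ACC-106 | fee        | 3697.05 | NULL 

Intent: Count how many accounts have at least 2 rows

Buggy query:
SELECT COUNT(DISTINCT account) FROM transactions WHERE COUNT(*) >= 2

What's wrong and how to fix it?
Bug: COUNT(*) cannot appear in WHERE; the per-group count doesn't exist yet

Fix: Use a subquery that GROUPs and filters with HAVING, then count its rows

Corrected query:
SELECT COUNT(*) FROM (SELECT account FROM transactions GROUP BY account HAVING COUNT(*) >= 2)

Result:
COUNT(*)
--------
2       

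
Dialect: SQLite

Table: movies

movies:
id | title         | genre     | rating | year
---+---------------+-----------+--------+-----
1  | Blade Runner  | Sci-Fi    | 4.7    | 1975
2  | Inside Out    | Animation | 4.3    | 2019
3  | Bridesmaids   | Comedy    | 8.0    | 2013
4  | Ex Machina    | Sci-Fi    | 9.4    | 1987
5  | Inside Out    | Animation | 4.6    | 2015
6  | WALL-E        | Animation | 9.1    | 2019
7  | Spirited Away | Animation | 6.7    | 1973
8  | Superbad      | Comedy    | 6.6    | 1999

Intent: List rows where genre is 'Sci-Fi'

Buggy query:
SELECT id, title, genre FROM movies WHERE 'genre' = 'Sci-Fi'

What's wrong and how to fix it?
Bug: 'genre' in single quotes is a string literal, not the column; the comparison is literal-vs-literal and never true

Fix: Remove the quotes around the column name (or use double quotes for an identifier)

Corrected query:
SELECT id, title, genre FROM movies WHERE genre = 'Sci-Fi'

Result:
id | title        | genre 
---+--------------+-------
1  | Blade Runner | Sci-Fi
4  | Ex Machina   | Sci-Fi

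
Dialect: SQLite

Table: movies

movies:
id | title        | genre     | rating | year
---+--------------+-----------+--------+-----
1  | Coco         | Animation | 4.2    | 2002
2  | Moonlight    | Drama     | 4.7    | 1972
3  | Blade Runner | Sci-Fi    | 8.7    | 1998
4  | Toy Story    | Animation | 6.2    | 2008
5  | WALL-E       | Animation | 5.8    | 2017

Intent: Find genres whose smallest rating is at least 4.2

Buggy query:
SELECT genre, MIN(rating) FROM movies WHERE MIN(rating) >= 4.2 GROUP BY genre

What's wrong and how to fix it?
Bug: MIN() in WHERE is a misuse of aggregate

Fix: Use HAVING for the per-group MIN condition

Corrected query:
SELECT genre, MIN(rating) FROM movies GROUP BY genre HAVING MIN(rating) >= 4.2

Result:
genre     | MIN(rating)
----------+------------
Animation | 4.2        
Drama     | 4.7        
Sci-Fi    | 8.7        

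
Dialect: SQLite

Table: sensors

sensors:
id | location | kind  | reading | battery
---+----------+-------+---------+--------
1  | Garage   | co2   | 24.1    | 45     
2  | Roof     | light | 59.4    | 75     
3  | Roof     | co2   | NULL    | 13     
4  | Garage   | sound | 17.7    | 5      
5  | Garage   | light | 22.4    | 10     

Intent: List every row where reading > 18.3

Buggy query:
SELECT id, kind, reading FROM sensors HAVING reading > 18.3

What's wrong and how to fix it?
Bug: This is a non-aggregate query (no GROUP BY, no aggregates), so in SQLite the HAVING clause is invalid here; a row-level condition belongs in WHERE

Fix: Replace HAVING with WHERE since the condition applies to individual rows

Corrected query:
SELECT id, kind, reading FROM sensors WHERE reading > 18.3

Result:
id | kind  | reading
---+-------+--------
1  | co2   | 24.1   
2  | light | 59.4   
5  | light | 22.4   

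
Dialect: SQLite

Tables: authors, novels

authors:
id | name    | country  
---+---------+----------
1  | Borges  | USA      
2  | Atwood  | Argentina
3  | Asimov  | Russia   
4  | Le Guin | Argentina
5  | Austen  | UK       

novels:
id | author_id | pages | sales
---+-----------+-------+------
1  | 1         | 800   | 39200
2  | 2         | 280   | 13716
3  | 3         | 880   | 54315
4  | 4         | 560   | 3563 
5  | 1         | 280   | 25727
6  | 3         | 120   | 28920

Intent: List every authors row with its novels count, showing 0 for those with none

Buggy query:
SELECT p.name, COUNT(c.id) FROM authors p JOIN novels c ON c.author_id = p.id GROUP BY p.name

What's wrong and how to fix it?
Bug: INNER JOIN drops authors rows that have no matching novels rows

Fix: Use LEFT JOIN so parents without children still appear (COUNT(c.id) gives 0)

Corrected query:
SELECT p.name, COUNT(c.id) FROM authors p LEFT JOIN novels c ON c.author_id = p.id GROUP BY p.name

Result:
name    | COUNT(c.id)
--------+------------
Asimov  | 2          
Atwood  | 1          
Austen  | 0          
Borges  | 2          
Le Guin | 1          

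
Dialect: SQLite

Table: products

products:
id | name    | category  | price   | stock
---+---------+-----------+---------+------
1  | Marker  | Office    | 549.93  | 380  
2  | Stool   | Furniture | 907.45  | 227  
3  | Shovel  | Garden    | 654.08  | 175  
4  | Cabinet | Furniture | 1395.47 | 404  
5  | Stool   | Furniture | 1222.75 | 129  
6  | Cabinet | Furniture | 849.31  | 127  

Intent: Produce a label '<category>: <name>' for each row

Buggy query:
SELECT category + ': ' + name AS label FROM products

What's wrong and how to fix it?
Bug: SQLite uses || for string concatenation; + coerces text to numbers (yielding 0)

Fix: Use the || operator for string concatenation

Corrected query:
SELECT category || ': ' || name AS label FROM products

Result:
label             
------------------
Office: Marker    
Furniture: Stool  
Garden: Shovel    
Furniture: Cabinet
Furniture: Stool  
Furniture: Cabinet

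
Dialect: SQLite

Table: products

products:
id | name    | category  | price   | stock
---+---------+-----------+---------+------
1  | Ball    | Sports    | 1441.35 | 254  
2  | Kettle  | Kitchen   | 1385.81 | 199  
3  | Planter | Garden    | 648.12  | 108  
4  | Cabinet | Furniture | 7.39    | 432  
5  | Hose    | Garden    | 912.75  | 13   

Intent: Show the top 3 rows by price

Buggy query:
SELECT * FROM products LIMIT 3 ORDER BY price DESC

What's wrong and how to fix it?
Bug: ORDER BY cannot follow LIMIT; LIMIT is the final clause

Fix: Swap the clauses: ORDER BY first, then LIMIT

Corrected query:
SELECT * FROM products ORDER BY price DESC LIMIT 3

Result:
id | name   | category | price   | stock
---+--------+----------+---------+------
1  | Ball   | Sports   | 1441.35 | 254  
2  | Kettle | Kitchen  | 1385.81 | 199  
5  | Hose   | Garden   | 912.75  | 13   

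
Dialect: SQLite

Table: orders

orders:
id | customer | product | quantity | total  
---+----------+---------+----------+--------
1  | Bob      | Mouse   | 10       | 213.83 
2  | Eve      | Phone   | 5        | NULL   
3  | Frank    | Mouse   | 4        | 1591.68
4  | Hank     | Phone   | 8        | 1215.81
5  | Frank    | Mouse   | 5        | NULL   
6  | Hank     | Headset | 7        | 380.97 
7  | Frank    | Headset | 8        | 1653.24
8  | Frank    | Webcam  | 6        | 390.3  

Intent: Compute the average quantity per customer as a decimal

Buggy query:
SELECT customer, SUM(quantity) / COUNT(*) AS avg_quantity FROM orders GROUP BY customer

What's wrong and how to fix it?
Bug: SUM(quantity) and COUNT(*) are both integers; the division truncates the fractional part

Fix: Cast one side to REAL so the division keeps the fractional part

Corrected query:
SELECT customer, SUM(quantity) * 1.0 / COUNT(*) AS avg_quantity FROM orders GROUP BY customer

Result:
customer | avg_quantity
---------+-------------
Bob      | 10          
Eve      | 5           
Frank    | 5.75        
Hank     | 7.5         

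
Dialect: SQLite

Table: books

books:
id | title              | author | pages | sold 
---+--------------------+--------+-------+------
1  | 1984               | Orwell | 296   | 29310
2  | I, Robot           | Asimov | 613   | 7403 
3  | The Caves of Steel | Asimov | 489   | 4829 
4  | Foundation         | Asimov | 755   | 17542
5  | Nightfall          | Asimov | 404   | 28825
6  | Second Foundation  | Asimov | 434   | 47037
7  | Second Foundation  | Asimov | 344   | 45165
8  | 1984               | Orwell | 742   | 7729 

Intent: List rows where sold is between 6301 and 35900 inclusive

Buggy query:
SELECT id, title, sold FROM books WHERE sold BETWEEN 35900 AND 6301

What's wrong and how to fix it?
Bug: BETWEEN expects the lower bound first; with 35900 AND 6301 the range is empty

Fix: Write BETWEEN 6301 AND 35900

Corrected query:
SELECT id, title, sold FROM books WHERE sold BETWEEN 6301 AND 35900

Result:
id | title      | sold 
---+------------+------
1  | 1984       | 29310
2  | I, Robot   | 7403 
4  | Foundation | 17542
5  | Nightfall  | 28825
8  | 1984       | 7729 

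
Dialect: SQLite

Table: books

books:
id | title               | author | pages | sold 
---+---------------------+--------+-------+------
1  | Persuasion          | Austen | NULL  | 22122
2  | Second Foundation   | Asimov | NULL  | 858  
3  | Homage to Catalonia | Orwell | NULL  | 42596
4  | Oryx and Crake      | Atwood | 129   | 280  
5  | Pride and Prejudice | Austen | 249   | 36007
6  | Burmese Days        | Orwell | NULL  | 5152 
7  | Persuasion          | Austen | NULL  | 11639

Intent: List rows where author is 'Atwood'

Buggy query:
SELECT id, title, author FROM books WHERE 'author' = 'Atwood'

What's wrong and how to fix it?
Bug: Single quotes denote string literals in SQL; the column name is being compared as a constant string

Fix: Reference the column as author without single quotes

Corrected query:
SELECT id, title, author FROM books WHERE author = 'Atwood'

Result:
id | title          | author
---+----------------+-------
4  | Oryx and Crake | Atwood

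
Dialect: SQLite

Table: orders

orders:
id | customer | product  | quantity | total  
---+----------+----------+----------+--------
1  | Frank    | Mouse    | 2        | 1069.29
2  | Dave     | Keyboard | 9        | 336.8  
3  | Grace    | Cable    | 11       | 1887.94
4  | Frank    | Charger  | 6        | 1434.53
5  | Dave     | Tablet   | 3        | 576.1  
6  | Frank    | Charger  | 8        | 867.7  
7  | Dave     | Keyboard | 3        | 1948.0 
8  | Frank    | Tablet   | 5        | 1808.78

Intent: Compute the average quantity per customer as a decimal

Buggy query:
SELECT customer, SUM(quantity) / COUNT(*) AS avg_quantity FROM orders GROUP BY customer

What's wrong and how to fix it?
Bug: SUM(quantity) and COUNT(*) are both integers; the division truncates the fractional part

Fix: Cast one side to REAL so the division keeps the fractional part

Corrected query:
SELECT customer, SUM(quantity) * 1.0 / COUNT(*) AS avg_quantity FROM orders GROUP BY customer

Result:
customer | avg_quantity
---------+-------------
Dave     | 5           
Frank    | 5.25        
Grace    | 11          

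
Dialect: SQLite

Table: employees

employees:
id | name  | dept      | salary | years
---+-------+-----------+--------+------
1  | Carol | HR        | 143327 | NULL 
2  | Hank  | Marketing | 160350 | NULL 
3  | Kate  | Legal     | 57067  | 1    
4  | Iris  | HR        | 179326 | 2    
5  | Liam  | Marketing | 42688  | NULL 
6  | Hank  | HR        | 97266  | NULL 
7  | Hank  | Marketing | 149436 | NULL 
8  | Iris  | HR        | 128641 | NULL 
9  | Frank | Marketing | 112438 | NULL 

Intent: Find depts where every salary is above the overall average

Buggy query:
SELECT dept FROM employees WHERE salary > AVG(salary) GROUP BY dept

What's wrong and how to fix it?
Bug: WHERE evaluates per row before aggregation, so AVG() is unavailable

Fix: Compute the overall average in a scalar subquery and compare each group's MIN against it in HAVING

Corrected query:
SELECT dept FROM employees GROUP BY dept HAVING MIN(salary) > (SELECT AVG(salary) FROM employees)

Result:
(no rows)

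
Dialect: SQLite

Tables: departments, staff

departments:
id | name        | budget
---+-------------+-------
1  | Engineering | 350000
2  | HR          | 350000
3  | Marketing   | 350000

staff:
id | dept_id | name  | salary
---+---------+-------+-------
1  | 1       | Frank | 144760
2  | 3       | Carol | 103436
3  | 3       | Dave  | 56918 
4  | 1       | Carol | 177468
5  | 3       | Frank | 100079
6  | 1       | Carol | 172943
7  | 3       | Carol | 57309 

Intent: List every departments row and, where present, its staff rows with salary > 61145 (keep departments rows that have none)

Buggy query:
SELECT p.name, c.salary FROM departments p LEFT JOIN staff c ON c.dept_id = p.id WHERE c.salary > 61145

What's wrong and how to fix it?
Bug: A WHERE condition on the right-hand table after LEFT JOIN drops unmatched parents

Fix: Put 'c.salary > 61145' in the JOIN's ON clause instead of WHERE

Corrected query:
SELECT p.name, c.salary FROM departments p LEFT JOIN staff c ON c.dept_id = p.id AND c.salary > 61145

Result:
name        | salary
------------+-------
Engineering | 144760
Engineering | 172943
Engineering | 177468
HR          | NULL  
Marketing   | 100079
Marketing   | 103436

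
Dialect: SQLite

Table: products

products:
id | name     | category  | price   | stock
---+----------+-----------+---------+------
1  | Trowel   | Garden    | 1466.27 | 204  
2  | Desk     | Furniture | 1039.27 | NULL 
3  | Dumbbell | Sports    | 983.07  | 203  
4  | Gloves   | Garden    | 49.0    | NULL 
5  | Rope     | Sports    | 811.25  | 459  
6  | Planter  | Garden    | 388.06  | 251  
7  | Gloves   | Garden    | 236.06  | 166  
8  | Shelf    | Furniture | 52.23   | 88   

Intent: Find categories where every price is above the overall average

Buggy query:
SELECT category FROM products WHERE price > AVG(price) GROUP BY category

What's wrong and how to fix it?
Bug: AVG() is an aggregate; it can't sit directly in WHERE

Fix: Compute the overall average in a scalar subquery and compare each group's MIN against it in HAVING

Corrected query:
SELECT category FROM products GROUP BY category HAVING MIN(price) > (SELECT AVG(price) FROM products)

Result:
category
--------
Sports  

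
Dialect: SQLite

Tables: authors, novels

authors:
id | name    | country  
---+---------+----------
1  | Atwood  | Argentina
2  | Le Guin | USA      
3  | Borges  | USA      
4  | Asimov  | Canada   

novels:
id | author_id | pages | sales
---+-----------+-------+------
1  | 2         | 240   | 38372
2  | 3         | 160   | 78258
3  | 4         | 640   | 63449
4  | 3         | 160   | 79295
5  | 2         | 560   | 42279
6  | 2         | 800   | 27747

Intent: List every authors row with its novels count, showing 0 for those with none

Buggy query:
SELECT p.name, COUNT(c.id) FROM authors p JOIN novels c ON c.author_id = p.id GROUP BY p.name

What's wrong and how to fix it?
Bug: INNER JOIN drops authors rows that have no matching novels rows

Fix: Switch to LEFT JOIN to retain unmatched parent rows

Corrected query:
SELECT p.name, COUNT(c.id) FROM authors p LEFT JOIN novels c ON c.author_id = p.id GROUP BY p.name

Result:
name    | COUNT(c.id)
--------+------------
Asimov  | 1          
Atwood  | 0          
Borges  | 2          
Le Guin | 3          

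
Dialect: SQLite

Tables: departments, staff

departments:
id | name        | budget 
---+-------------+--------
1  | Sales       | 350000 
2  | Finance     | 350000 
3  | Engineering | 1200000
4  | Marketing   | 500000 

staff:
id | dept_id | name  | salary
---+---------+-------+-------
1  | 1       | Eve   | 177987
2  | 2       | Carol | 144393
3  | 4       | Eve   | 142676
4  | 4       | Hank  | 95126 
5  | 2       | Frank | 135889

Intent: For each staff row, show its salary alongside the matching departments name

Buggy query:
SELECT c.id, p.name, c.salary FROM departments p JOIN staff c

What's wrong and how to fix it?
Bug: JOIN with no ON clause produces a cartesian product; every staff row pairs with every departments row

Fix: Add ON c.dept_id = p.id to the JOIN

Corrected query:
SELECT c.id, p.name, c.salary FROM departments p JOIN staff c ON c.dept_id = p.id

Result:
id | name      | salary
---+-----------+-------
1  | Sales     | 177987
2  | Finance   | 144393
3  | Marketing | 142676
4  | Marketing | 95126 
5  | Finance   | 135889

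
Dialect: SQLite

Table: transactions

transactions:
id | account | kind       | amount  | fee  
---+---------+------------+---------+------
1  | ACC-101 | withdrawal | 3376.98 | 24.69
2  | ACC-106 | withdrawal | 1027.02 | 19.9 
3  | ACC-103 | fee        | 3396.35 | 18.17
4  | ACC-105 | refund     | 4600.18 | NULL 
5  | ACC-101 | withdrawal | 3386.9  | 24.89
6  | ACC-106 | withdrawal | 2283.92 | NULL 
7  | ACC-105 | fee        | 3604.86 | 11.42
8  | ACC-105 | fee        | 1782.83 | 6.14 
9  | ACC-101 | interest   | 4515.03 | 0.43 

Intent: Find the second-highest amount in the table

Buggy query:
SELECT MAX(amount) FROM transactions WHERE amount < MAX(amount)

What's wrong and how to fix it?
Bug: MAX(amount) on the right of the comparison is an aggregate-in-WHERE error

Fix: Compute the overall MAX in a subquery, then take MAX of rows below it

Corrected query:
SELECT MAX(amount) FROM transactions WHERE amount < (SELECT MAX(amount) FROM transactions)

Result:
MAX(amount)
-----------
4515.03    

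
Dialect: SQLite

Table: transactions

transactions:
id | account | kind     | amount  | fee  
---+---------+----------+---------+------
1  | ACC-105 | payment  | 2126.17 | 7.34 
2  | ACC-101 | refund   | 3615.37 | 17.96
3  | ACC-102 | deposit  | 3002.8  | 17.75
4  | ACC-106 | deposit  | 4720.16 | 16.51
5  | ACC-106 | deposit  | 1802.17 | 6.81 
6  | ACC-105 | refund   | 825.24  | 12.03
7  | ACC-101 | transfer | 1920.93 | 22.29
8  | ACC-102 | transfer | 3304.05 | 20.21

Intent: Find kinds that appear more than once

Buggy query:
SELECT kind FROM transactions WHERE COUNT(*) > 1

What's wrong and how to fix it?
Bug: COUNT(*) is an aggregate and cannot be used in WHERE

Fix: GROUP BY kind, then filter groups with HAVING COUNT(*) > 1

Corrected query:
SELECT kind FROM transactions GROUP BY kind HAVING COUNT(*) > 1

Result:
kind    
--------
deposit 
refund  
transfer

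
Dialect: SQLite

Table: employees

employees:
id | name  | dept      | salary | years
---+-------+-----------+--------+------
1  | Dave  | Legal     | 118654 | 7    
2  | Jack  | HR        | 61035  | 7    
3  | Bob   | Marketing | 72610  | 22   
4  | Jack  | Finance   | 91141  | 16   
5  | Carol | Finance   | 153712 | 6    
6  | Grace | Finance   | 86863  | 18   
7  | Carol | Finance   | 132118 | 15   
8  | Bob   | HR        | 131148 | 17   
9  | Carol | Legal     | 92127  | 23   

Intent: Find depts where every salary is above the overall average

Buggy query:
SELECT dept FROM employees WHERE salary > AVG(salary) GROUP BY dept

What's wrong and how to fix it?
Bug: AVG() is an aggregate; it can't sit directly in WHERE

Fix: Use a subquery for AVG and a HAVING MIN(...) filter so the condition holds for every row in the group

Corrected query:
SELECT dept FROM employees GROUP BY dept HAVING MIN(salary) > (SELECT AVG(salary) FROM employees)

Result:
(no rows)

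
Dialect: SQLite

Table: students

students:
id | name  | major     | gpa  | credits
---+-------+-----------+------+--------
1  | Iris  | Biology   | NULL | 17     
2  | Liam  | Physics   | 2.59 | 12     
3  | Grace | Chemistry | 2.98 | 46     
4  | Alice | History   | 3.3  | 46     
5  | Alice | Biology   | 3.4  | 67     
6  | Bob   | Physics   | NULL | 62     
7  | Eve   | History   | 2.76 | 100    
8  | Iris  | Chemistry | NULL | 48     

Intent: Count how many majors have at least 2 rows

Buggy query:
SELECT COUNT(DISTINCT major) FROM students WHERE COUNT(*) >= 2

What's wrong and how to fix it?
Bug: WHERE filters individual rows, not groups, so a group-level COUNT is invalid there

Fix: Use a subquery that GROUPs and filters with HAVING, then count its rows

Corrected query:
SELECT COUNT(*) FROM (SELECT major FROM students GROUP BY major HAVING COUNT(*) >= 2)

Result:
COUNT(*)
--------
4       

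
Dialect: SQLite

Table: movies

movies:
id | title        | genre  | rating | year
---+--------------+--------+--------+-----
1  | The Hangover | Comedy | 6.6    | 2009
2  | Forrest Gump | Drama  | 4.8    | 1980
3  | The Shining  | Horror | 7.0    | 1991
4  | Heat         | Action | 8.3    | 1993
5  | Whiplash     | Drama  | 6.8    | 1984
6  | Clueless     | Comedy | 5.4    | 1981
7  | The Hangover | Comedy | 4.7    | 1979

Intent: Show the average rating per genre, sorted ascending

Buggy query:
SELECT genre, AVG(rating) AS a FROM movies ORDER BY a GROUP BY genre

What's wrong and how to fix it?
Bug: ORDER BY appears before GROUP BY; SQL clause order requires GROUP BY first

Fix: Move ORDER BY to the end, after GROUP BY

Corrected query:
SELECT genre, AVG(rating) AS a FROM movies GROUP BY genre ORDER BY a

Result:
genre  | a       
-------+---------
Comedy | 5.566667
Drama  | 5.8     
Horror | 7       
Action | 8.3     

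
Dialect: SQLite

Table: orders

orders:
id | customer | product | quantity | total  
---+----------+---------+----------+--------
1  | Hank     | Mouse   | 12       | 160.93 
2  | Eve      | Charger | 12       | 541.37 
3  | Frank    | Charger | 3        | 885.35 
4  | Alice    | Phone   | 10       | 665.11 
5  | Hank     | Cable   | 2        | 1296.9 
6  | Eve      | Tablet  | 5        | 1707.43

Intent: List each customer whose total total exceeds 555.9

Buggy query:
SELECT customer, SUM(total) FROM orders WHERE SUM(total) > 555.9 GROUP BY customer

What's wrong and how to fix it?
Bug: SUM(total) is an aggregate, but WHERE filters rows before aggregation

Fix: Use HAVING (which filters groups after aggregation) instead of WHERE

Corrected query:
SELECT customer, SUM(total) FROM orders GROUP BY customer HAVING SUM(total) > 555.9

Result:
customer | SUM(total)
---------+-----------
Alice    | 665.11    
Eve      | 2248.8    
Frank    | 885.35    
Hank     | 1457.83   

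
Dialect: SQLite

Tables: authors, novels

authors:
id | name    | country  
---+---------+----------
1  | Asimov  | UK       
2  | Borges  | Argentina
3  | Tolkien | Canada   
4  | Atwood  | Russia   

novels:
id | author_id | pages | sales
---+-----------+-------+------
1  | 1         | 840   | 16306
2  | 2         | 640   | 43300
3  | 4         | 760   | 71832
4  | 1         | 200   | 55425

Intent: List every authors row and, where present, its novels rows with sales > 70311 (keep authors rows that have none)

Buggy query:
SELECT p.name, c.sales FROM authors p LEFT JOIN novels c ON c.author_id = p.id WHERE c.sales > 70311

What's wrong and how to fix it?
Bug: Filtering c.sales in WHERE discards the NULL rows produced by LEFT JOIN, turning it into an inner join

Fix: Put 'c.sales > 70311' in the JOIN's ON clause instead of WHERE

Corrected query:
SELECT p.name, c.sales FROM authors p LEFT JOIN novels c ON c.author_id = p.id AND c.sales > 70311

Result:
name    | sales
--------+------
Asimov  | NULL 
Borges  | NULL 
Tolkien | NULL 
Atwood  | 71832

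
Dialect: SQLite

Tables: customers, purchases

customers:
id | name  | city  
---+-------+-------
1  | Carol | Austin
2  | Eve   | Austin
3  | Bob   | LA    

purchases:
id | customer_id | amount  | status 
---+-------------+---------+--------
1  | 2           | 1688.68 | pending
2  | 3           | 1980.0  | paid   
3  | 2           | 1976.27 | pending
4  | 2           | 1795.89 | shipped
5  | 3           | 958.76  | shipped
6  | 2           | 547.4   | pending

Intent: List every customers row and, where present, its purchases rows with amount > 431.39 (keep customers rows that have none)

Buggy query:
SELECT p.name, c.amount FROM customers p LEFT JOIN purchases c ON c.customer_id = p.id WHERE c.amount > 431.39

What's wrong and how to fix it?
Bug: Filtering c.amount in WHERE discards the NULL rows produced by LEFT JOIN, turning it into an inner join

Fix: Put 'c.amount > 431.39' in the JOIN's ON clause instead of WHERE

Corrected query:
SELECT p.name, c.amount FROM customers p LEFT JOIN purchases c ON c.customer_id = p.id AND c.amount > 431.39

Result:
name  | amount 
------+--------
Carol | NULL   
Eve   | 547.4  
Eve   | 1688.68
Eve   | 1795.89
Eve   | 1976.27
Bob   | 958.76 
Bob   | 1980   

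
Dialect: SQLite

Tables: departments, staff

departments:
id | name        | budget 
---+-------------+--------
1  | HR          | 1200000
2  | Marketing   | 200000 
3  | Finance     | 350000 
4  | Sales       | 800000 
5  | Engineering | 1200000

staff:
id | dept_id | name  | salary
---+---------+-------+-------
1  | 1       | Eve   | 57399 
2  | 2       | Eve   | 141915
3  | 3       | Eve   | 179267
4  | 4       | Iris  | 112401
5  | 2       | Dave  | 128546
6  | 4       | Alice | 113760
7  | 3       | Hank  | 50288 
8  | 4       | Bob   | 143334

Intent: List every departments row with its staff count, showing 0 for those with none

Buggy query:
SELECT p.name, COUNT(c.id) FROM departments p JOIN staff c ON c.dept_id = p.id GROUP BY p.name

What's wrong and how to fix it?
Bug: An inner join excludes parents with zero children

Fix: Switch to LEFT JOIN to retain unmatched parent rows

Corrected query:
SELECT p.name, COUNT(c.id) FROM departments p LEFT JOIN staff c ON c.dept_id = p.id GROUP BY p.name

Result:
name        | COUNT(c.id)
------------+------------
Engineering | 0          
Finance     | 2          
HR          | 1          
Marketing   | 2          
Sales       | 3          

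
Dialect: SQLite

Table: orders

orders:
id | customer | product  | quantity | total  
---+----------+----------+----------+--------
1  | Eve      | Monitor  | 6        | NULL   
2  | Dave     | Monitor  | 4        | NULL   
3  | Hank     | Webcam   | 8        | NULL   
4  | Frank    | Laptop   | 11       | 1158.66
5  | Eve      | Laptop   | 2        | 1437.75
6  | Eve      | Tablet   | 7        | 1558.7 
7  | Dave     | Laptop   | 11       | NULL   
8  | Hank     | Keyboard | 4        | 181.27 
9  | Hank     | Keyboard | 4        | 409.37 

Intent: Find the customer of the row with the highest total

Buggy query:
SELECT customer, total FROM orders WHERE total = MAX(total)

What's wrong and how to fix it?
Bug: WHERE is evaluated per row; an aggregate over the whole table isn't defined there

Fix: Wrap MAX in a scalar subquery so WHERE compares against a single value

Corrected query:
SELECT customer, total FROM orders WHERE total = (SELECT MAX(total) FROM orders)

Result:
customer | total 
---------+-------
Eve      | 1558.7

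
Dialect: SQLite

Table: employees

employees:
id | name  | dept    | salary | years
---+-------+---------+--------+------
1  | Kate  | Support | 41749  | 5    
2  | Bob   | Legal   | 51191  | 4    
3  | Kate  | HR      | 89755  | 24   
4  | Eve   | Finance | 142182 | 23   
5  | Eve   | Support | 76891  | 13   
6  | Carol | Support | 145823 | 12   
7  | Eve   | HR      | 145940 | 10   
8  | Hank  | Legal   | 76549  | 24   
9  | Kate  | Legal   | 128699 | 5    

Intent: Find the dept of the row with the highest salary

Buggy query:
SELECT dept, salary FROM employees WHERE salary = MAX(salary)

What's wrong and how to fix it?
Bug: WHERE is evaluated per row; an aggregate over the whole table isn't defined there

Fix: Wrap MAX in a scalar subquery so WHERE compares against a single value

Corrected query:
SELECT dept, salary FROM employees WHERE salary = (SELECT MAX(salary) FROM employees)

Result:
dept | salary
-----+-------
HR   | 145940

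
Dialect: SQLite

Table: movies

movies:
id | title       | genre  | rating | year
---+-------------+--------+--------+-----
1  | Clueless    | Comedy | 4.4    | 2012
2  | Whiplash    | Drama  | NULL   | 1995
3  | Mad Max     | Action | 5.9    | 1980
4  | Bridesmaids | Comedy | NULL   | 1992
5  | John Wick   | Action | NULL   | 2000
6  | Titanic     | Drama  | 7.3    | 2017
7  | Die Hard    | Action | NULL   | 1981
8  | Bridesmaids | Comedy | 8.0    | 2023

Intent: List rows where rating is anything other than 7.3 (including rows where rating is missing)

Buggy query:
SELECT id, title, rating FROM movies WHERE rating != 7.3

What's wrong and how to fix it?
Bug: 'rating != 7.3' is unknown when rating is NULL, so NULL rows are silently excluded

Fix: Handle NULL separately with IS NULL alongside the inequality

Corrected query:
SELECT id, title, rating FROM movies WHERE rating != 7.3 OR rating IS NULL

Result:
id | title       | rating
---+-------------+-------
1  | Clueless    | 4.4   
2  | Whiplash    | NULL  
3  | Mad Max     | 5.9   
4  | Bridesmaids | NULL  
5  | John Wick   | NULL  
7  | Die Hard    | NULL  
8  | Bridesmaids | 8     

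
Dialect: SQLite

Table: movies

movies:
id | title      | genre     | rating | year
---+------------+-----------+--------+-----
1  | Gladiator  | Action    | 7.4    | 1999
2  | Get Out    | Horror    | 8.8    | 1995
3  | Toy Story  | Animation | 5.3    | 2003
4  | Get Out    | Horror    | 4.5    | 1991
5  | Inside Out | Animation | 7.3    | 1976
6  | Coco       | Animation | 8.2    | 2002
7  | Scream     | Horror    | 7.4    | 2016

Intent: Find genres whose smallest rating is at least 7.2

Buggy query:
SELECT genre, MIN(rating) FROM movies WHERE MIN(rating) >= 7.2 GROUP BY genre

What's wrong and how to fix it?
Bug: MIN() in WHERE is a misuse of aggregate

Fix: Use HAVING for the per-group MIN condition

Corrected query:
SELECT genre, MIN(rating) FROM movies GROUP BY genre HAVING MIN(rating) >= 7.2

Result:
genre  | MIN(rating)
-------+------------
Action | 7.4        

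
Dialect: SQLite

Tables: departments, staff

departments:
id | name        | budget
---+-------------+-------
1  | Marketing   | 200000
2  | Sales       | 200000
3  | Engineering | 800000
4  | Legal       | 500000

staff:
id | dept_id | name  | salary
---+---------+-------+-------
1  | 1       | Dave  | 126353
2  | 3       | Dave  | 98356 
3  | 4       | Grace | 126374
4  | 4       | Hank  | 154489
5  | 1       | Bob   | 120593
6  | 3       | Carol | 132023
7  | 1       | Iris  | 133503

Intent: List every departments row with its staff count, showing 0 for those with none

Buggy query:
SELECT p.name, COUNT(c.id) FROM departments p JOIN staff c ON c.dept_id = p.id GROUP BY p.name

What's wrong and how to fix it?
Bug: An inner join excludes parents with zero children

Fix: Switch to LEFT JOIN to retain unmatched parent rows

Corrected query:
SELECT p.name, COUNT(c.id) FROM departments p LEFT JOIN staff c ON c.dept_id = p.id GROUP BY p.name

Result:
name        | COUNT(c.id)
------------+------------
Engineering | 2          
Legal       | 2          
Marketing   | 3          
Sales       | 0          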